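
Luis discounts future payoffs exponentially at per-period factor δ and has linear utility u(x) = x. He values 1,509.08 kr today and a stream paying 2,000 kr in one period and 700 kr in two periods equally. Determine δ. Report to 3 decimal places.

δ ≈ 0.620

The stream is worth 2000δ + 700δ² today, so 2000δ + 700δ² = 1509.08.
So 700δ² + 2000δ − 1509.08 = 0.
δ = (−2000 + √(2000² + 4·700·1509.08)) / (2·700) = (−2000 + √8225424.00) / 1400 ≈ 0.620.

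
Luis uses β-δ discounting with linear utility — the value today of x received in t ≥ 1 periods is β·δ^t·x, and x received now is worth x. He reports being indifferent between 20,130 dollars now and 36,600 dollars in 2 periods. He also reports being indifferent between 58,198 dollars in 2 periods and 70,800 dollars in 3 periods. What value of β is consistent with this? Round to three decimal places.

β ≈ 0.814

The second indifference involves only future payoffs, so β cancels: β·δ^2·58198 = β·δ^3·70800, giving δ = 58198/70800 = 0.82201.
Substituting δ into 20130 = β·δ^2·36600: β = 20130/(24730.374) ≈ 0.814.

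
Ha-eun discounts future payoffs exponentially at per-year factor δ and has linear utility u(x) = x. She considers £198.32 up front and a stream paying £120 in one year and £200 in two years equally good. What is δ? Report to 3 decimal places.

Present value of the stream is 120·δ + 200·δ². Indifference gives 120δ + 200δ² = 198.32.
Rearranged: 200δ² + 120δ − 198.32 = 0.
The positive root is δ = [−120 + √(120² + 4·200·198.32)] / (2·200) = (−120 + 416.000)/400 ≈ 0.740.

δ ≈ 0.740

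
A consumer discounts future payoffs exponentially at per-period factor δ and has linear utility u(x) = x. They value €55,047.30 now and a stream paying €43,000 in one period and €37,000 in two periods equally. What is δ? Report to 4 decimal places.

δ ≈ 0.7700

Present value of the stream is 43000·δ + 37000·δ². Indifference gives 43000δ + 37000δ² = 55047.30.
Rearranged: 37000δ² + 43000δ − 55047.30 = 0.
By the quadratic formula (taking the positive root), δ = (−43000 + √9996000400.00) / 74000 ≈ 0.7700.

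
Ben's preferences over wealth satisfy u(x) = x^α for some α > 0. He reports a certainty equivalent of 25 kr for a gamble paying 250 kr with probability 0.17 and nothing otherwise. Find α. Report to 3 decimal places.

The lottery's expected utility is 0.17·u(250) + 0.83·u(0) = 0.17·250^α (since u(0) = 0 for α > 0).
Equating: 25^α = 0.17·250^α, i.e. 0.1000^α = 0.17.
Taking logs: α·ln(25/250) = ln(0.17), so α = -1.771957 / -2.302585 ≈ 0.770.

α ≈ 0.770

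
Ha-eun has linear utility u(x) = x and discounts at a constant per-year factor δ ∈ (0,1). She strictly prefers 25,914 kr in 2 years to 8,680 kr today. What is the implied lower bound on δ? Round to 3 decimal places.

δ > 0.579

Under u(x) = x this choice says 8680 < δ^2·25914.
So δ^2 > 8680/25914 = 0.33495; taking the square root of both positive sides preserves the inequality.
δ > (8680/25914)^(1/2) ≈ 0.579.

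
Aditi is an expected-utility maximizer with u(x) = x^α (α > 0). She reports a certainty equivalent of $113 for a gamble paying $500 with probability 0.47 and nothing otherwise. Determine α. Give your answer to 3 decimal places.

Since u(0) = 0, the lottery's EU is 0.47·500^α.
Indifference: 113^α = 0.47·500^α, so (113/500)^α = 0.47.
α = ln(0.47) / ln(113/500) = -0.755023/-1.487220 ≈ 0.508.

α ≈ 0.508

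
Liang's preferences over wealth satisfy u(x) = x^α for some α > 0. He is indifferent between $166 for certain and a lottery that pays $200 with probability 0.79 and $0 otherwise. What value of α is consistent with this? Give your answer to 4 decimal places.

α ≈ 1.2651

The lottery's expected utility is 0.79·u(200) + 0.21·u(0) = 0.79·200^α (since u(0) = 0 for α > 0).
Indifference: 166^α = 0.79·200^α, so (166/200)^α = 0.79.
Take logs: α = ln 0.79 / ln(166/200) ≈ 1.265083.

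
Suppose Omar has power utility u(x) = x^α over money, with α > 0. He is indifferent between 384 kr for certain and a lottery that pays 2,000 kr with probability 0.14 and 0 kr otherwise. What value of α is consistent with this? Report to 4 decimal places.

EU(lottery) = 0.14·2000^α + 0.86·0 = 0.14·2000^α.
Indifference: 384^α = 0.14·2000^α, so (384/2000)^α = 0.14.
Taking logs: α·ln(384/2000) = ln(0.14), so α = -1.9661129 / -1.6502599 ≈ 1.1914.

α ≈ 1.1914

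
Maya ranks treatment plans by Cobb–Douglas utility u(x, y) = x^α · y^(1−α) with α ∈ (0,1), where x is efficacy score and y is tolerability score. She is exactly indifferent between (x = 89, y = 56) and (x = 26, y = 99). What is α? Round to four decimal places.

α ≈ 0.3165

Set the two utilities equal: 89^α·56^(1−α) = 26^α·99^(1−α).
Rearrange to (89/26)^α = (99/56)^(1−α) and take logs: α·1.2305398 = (1−α)·0.5697682.
So α/(1−α) = (0.5697682)/(1.2305398) = 0.4630230, and α = 0.4630230/1.4630230 ≈ 0.3165.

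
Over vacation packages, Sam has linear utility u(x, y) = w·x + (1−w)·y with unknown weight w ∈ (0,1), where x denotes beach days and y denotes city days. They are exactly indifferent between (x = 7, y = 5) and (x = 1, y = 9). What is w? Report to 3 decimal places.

Indifference: w·7 + (1−w)·5 = w·1 + (1−w)·9.
Collecting terms: w·6 = (1−w)·4.
The marginal rate of substitution is 4/6, so w = 4/(6+4) = 0.400.

w = 0.400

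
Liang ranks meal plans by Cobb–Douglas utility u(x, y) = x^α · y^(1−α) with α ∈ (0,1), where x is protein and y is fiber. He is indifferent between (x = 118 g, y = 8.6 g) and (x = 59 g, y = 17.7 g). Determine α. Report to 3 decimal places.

Indifference: 118^α · 8.6^(1−α) = 59^α · 17.7^(1−α).
Taking logs: α·ln 118 + (1−α)·ln 8.6 = α·ln 59 + (1−α)·ln 17.7, i.e. α·0.693147 = (1−α)·0.721802.
With A = 0.693147 and B = 0.721802: α·A = (1−α)·B, so α = B/(A+B) = 0.721802/1.414949 ≈ 0.510.

α ≈ 0.510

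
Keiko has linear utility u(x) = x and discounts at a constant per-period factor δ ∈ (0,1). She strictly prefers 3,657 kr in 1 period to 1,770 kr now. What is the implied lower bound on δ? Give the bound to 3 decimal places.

Under u(x) = x this choice says 1770 < δ·3657.
Dividing through by 3657 gives δ > 0.48400.

δ > 0.484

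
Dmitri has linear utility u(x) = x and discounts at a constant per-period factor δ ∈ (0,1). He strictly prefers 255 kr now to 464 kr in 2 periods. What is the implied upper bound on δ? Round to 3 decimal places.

Comparing present values: 255 > δ^2·464.
Dividing by 464: δ^2 < 0.54957. Both sides are positive, so the square root keeps the direction.
δ < 0.54957^(1/2) = 0.741.

δ < 0.741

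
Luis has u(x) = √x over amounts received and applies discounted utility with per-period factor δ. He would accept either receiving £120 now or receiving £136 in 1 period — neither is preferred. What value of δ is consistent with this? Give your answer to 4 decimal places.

δ ≈ 0.9393

Equating discounted utilities: u(120) = δ·u(136) ⇒ δ = u(120)/u(136).
With u(x) = √x: δ = √120/√136 = √(120/136) = 0.93934.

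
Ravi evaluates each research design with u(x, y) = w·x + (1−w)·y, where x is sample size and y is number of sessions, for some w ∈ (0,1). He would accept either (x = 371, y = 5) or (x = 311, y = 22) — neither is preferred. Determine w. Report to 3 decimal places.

w = 0.221

Indifference: w·371 + (1−w)·5 = w·311 + (1−w)·22.
Rearranging, 60·w − 17·(1−w) = 0.
The marginal rate of substitution is 17/60, so w = 17/(60+17) = 0.221.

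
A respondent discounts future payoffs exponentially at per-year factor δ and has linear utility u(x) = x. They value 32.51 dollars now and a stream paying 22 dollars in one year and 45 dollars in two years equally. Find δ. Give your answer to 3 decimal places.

The stream is worth 22δ + 45δ² today, so 22δ + 45δ² = 32.51.
So 45δ² + 22δ − 32.51 = 0.
The positive root is δ = [−22 + √(22² + 4·45·32.51)] / (2·45) = (−22 + 79.598)/90 ≈ 0.640.

δ ≈ 0.640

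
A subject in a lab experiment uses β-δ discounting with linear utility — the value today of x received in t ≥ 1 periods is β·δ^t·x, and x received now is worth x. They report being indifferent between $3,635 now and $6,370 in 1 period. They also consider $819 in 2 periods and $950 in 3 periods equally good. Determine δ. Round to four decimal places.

δ ≈ 0.8621

The second indifference involves only future payoffs, so β cancels: β·δ^2·819 = β·δ^3·950, giving δ = 819/950 = 0.86211.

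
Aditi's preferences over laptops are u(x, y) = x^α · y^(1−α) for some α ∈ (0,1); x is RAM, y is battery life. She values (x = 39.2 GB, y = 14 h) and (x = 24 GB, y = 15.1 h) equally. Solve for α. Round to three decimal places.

Set the two utilities equal: 39.2^α·14^(1−α) = 24^α·15.1^(1−α).
Taking logs: α·ln 39.2 + (1−α)·ln 14 = α·ln 24 + (1−α)·ln 15.1, i.e. α·0.490623 = (1−α)·0.075637.
Thus α·(0.566260) = 0.075637, so α = 0.075637/0.566260 ≈ 0.134.

α ≈ 0.134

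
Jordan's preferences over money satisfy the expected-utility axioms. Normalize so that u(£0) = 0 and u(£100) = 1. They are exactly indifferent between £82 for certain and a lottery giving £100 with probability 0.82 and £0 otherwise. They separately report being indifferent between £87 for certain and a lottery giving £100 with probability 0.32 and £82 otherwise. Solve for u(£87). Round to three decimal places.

From the first indifference, u(£82) = 0.82·u(£100) + 0.18·u(£0) = 0.82·1 + 0.18·0 = 0.82.
Then u(£87) = 0.32·u(£100) + 0.68·u(£82) = 0.32·1.00 + 0.68·0.82 = 0.8776.

0.878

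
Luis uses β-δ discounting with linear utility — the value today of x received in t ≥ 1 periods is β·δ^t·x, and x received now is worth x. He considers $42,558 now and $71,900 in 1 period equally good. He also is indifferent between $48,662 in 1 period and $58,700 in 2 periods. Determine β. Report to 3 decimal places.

From the later pair, β·δ^1·48662 = β·δ^2·58700; dividing through, δ = 48662/58700 = 0.82899.
Now use the now-vs-future pair: 42558 = β·δ·71900 gives β = 42558/(0.82899·71900) ≈ 0.714.

β ≈ 0.714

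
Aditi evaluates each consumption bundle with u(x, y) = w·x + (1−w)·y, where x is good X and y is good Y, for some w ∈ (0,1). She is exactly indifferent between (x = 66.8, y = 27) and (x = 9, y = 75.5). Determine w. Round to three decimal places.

w = 0.456

Indifference: w·66.8 + (1−w)·27 = w·9 + (1−w)·75.5.
w·(66.8−9) = (1−w)·(75.5−27), i.e. w·57.8 = (1−w)·48.5.
The marginal rate of substitution is 48.5/57.8, so w = 48.5/(57.8+48.5) = 0.456.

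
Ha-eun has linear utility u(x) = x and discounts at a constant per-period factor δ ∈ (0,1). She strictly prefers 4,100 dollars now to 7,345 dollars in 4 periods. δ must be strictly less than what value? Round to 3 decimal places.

Under u(x) = x this choice says 4100 > δ^4·7345.
Hence δ^4 < 4100/7345 = 0.55820, and x ↦ x^(1/4) is increasing on (0,∞).
δ < 0.55820^(1/4) = 0.864.

δ < 0.864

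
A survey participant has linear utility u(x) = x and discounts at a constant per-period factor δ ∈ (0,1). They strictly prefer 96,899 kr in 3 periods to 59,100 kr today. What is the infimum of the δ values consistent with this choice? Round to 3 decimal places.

δ > 0.848

Under u(x) = x this choice says 59100 < δ^3·96899.
Hence δ^3 > 59100/96899 = 0.60991, and x ↦ x^(1/3) is increasing on (0,∞).
δ > (59100/96899)^(1/3) ≈ 0.848.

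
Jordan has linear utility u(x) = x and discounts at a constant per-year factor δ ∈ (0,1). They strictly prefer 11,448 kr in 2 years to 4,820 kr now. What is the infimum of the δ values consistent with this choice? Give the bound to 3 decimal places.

Under u(x) = x this choice says 4820 < δ^2·11448.
Dividing by 11448: δ^2 > 0.42103. Both sides are positive, so the square root keeps the direction.
δ > 0.42103^(1/2) = 0.649.

δ > 0.649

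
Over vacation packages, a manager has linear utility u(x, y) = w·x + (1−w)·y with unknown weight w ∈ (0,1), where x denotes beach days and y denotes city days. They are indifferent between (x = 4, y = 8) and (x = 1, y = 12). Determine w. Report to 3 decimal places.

w = 0.571

Equating utilities: w·4 + (1−w)·8 = w·1 + (1−w)·12.
w·(4−1) = (1−w)·(12−8), i.e. w·3 = (1−w)·4.
Hence w = 4/(3+4) = 4/7 = 0.571.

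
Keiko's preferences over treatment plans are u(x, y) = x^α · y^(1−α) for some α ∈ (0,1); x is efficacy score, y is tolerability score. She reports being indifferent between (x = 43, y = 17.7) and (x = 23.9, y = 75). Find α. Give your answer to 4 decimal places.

Indifference: 43^α · 17.7^(1−α) = 23.9^α · 75^(1−α).
Taking logs: α·ln 43 + (1−α)·ln 17.7 = α·ln 23.9 + (1−α)·ln 75, i.e. α·0.5873217 = (1−α)·1.4439235.
Thus α·(2.0312452) = 1.4439235, so α = 1.4439235/2.0312452 ≈ 0.7109.

α ≈ 0.7109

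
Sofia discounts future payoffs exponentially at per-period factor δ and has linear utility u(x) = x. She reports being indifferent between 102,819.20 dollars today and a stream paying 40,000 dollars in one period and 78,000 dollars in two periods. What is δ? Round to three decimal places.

δ ≈ 0.920

Equating present values: 102819.20 = 40000δ + 78000δ².
So 78000δ² + 40000δ − 102819.20 = 0.
By the quadratic formula (taking the positive root), δ = (−40000 + √33679590400.00) / 156000 ≈ 0.920.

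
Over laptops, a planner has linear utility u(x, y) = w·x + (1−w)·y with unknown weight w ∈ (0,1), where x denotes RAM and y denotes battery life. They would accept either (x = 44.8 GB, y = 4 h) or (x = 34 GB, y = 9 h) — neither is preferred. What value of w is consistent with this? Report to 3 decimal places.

w = 0.316

u(44.8,4) = u(34,9) means w·44.8 + (1−w)·4 = w·34 + (1−w)·9.
w·(44.8−34) = (1−w)·(9−4), i.e. w·10.8 = (1−w)·5.
The marginal rate of substitution is 5/10.8, so w = 5/(10.8+5) = 0.316.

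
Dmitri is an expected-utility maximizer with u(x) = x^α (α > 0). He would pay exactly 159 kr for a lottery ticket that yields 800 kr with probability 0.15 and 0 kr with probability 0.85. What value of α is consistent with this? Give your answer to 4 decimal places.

Since u(0) = 0, the lottery's EU is 0.15·800^α.
Equating: 159^α = 0.15·800^α, i.e. 0.1988^α = 0.15.
Taking logs: α·ln(159/800) = ln(0.15), so α = -1.8971200 / -1.6157075 ≈ 1.1742.

α ≈ 1.1742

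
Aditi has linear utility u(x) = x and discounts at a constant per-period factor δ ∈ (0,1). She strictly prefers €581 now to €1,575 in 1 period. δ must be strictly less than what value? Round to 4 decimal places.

Under u(x) = x this choice says 581 > δ·1575.
So δ < 581/1575 = 0.36889.

δ < 0.3689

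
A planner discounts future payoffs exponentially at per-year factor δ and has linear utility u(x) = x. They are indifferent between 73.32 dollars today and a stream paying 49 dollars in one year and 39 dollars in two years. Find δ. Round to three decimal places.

δ ≈ 0.880

The stream is worth 49δ + 39δ² today, so 49δ + 39δ² = 73.32.
That is, 39δ² + 49δ − 73.32 = 0, a quadratic in δ.
The positive root is δ = [−49 + √(49² + 4·39·73.32)] / (2·39) = (−49 + 117.639)/78 ≈ 0.880.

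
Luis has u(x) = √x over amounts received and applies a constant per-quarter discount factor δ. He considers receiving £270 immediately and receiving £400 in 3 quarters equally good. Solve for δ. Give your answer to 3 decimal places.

Indifference means u(270) = δ^3 · u(400), so δ^3 = u(270)/u(400).
Since u(x) = √x, δ^3 = √(270/400) = 0.82158.
Hence δ = (0.82158)^(1/3) = 0.93659.

δ ≈ 0.937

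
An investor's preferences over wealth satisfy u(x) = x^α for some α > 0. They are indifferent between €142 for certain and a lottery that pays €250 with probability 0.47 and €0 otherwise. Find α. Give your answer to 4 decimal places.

α ≈ 1.3348

Since u(0) = 0, the lottery's EU is 0.47·250^α.
Equating: 142^α = 0.47·250^α, i.e. 0.5680^α = 0.47.
α = ln(0.47) / ln(142/250) = -0.7550226/-0.5656339 ≈ 1.3348.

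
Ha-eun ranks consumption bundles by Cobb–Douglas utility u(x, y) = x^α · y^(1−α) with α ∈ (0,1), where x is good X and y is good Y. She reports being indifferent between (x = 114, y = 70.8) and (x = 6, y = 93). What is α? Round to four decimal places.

Set the two utilities equal: 114^α·70.8^(1−α) = 6^α·93^(1−α).
Rearrange to (114/6)^α = (93/70.8)^(1−α) and take logs: α·2.9444390 = (1−α)·0.2727405.
With A = 2.9444390 and B = 0.2727405: α·A = (1−α)·B, so α = B/(A+B) = 0.2727405/3.2171795 ≈ 0.0848.

α ≈ 0.0848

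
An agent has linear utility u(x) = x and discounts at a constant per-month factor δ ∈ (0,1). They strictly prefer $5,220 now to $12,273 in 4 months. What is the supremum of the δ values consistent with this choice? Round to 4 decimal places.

The preference means 5220 > δ^4·12273.
So δ^4 < 5220/12273 = 0.42532; taking the 4th root of both positive sides preserves the inequality.
δ < (5220/12273)^(1/4) ≈ 0.8076.

δ < 0.8076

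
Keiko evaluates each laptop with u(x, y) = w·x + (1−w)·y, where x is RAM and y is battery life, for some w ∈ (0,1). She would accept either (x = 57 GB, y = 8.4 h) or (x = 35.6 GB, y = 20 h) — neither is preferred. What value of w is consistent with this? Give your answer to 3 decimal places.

w = 0.352

Equating utilities: w·57 + (1−w)·8.4 = w·35.6 + (1−w)·20.
Rearranging, 21.4·w − 11.6·(1−w) = 0.
The marginal rate of substitution is 11.6/21.4, so w = 11.6/(21.4+11.6) = 0.352.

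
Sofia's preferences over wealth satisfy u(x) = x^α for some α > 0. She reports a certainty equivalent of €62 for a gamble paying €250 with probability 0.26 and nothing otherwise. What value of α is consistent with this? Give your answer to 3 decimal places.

Since u(0) = 0, the lottery's EU is 0.26·250^α.
Indifference: 62^α = 0.26·250^α, so (62/250)^α = 0.26.
α = ln(0.26) / ln(62/250) = -1.347074/-1.394327 ≈ 0.966.

α ≈ 0.966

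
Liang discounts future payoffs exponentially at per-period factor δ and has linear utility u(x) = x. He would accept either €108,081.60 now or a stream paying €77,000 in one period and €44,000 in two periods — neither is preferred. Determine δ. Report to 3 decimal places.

δ ≈ 0.920

Present value of the stream is 77000·δ + 44000·δ². Indifference gives 77000δ + 44000δ² = 108081.60.
That is, 44000δ² + 77000δ − 108081.60 = 0, a quadratic in δ.
By the quadratic formula (taking the positive root), δ = (−77000 + √24951361600.00) / 88000 ≈ 0.920.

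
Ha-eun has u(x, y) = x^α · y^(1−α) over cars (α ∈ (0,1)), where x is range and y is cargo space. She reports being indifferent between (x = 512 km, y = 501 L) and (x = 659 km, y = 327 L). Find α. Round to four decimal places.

α ≈ 0.6283

Set the two utilities equal: 512^α·501^(1−α) = 659^α·327^(1−α).
Rearrange to (512/659)^α = (327/501)^(1−α) and take logs: α·-0.2523989 = (1−α)·-0.4266459.
So α/(1−α) = (-0.4266459)/(-0.2523989) = 1.6903635, and α = 1.6903635/2.6903635 ≈ 0.6283.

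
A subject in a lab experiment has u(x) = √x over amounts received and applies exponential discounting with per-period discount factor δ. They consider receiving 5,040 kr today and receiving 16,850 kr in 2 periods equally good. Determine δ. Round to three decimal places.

δ ≈ 0.740

Equating discounted utilities: u(5040) = δ^2·u(16850) ⇒ δ^2 = u(5040)/u(16850).
Since u(x) = √x, δ^2 = √(5040/16850) = 0.54691.
So δ = 0.54691^(1/2) ≈ 0.740.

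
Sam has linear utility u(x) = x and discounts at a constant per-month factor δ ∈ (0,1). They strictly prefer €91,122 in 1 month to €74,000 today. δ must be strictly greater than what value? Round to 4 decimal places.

δ > 0.8121

Under u(x) = x this choice says 74000 < δ·91122.
Dividing through by 91122 gives δ > 0.81210.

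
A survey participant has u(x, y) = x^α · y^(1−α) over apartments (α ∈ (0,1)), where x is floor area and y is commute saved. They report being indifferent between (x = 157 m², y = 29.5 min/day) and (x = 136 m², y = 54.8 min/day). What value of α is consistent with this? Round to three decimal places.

The Cobb–Douglas utilities coincide, so 157^α·29.5^(1−α) = 136^α·54.8^(1−α).
(157/136)^α = (54.8/29.5)^(1−α); take logs: α·ln(157/136) = (1−α)·ln(54.8/29.5), i.e. α·0.143591 = (1−α)·0.619300.
With A = 0.143591 and B = 0.619300: α·A = (1−α)·B, so α = B/(A+B) = 0.619300/0.762891 ≈ 0.812.

α ≈ 0.812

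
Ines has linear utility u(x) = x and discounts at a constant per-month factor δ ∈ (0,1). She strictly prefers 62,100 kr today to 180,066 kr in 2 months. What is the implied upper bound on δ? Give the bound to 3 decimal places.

Comparing present values: 62100 > δ^2·180066.
Hence δ^2 < 62100/180066 = 0.34487, and x ↦ x^(1/2) is increasing on (0,∞).
δ < 0.34487^(1/2) = 0.587.

δ < 0.587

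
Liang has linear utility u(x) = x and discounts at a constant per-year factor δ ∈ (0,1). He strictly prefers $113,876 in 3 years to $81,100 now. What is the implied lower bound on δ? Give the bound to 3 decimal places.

δ > 0.893

The preference means 81100 < δ^3·113876.
Hence δ^3 > 81100/113876 = 0.71218, and x ↦ x^(1/3) is increasing on (0,∞).
δ > 0.71218^(1/3) = 0.893.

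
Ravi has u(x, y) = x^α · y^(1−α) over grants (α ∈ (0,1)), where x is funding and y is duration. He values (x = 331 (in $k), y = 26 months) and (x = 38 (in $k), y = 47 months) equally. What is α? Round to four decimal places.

Set the two utilities equal: 331^α·26^(1−α) = 38^α·47^(1−α).
Taking logs: α·ln 331 + (1−α)·ln 26 = α·ln 38 + (1−α)·ln 47, i.e. α·2.1645322 = (1−α)·0.5920511.
Thus α·(2.7565833) = 0.5920511, so α = 0.5920511/2.7565833 ≈ 0.2148.

α ≈ 0.2148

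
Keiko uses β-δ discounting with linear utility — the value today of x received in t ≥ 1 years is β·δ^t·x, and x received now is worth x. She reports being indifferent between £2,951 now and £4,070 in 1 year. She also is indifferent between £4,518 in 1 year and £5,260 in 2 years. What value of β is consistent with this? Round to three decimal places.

β ≈ 0.844

The second indifference involves only future payoffs, so β cancels: β·δ^1·4518 = β·δ^2·5260, giving δ = 4518/5260 = 0.85894.
Substituting δ into 2951 = β·δ·4070: β = 2951/(3495.867) ≈ 0.844.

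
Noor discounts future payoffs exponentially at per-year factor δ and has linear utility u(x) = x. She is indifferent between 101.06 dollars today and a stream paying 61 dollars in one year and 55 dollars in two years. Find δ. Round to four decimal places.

δ ≈ 0.9100

Present value of the stream is 61·δ + 55·δ². Indifference gives 61δ + 55δ² = 101.06.
That is, 55δ² + 61δ − 101.06 = 0, a quadratic in δ.
The positive root is δ = [−61 + √(61² + 4·55·101.06)] / (2·55) = (−61 + 161.103)/110 ≈ 0.9100.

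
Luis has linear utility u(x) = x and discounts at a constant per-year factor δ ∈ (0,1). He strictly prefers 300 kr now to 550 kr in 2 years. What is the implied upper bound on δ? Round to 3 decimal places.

The preference means 300 > δ^2·550.
So δ^2 < 300/550 = 0.54545; taking the square root of both positive sides preserves the inequality.
δ < (300/550)^(1/2) ≈ 0.739.

δ < 0.739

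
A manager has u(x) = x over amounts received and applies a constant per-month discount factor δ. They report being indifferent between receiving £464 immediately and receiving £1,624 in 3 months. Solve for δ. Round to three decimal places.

Indifference means u(464) = δ^3 · u(1624), so δ^3 = u(464)/u(1624).
With u(x) = x: δ^3 = 464/1624 = 0.28571.
So δ = 0.28571^(1/3) ≈ 0.659.

δ ≈ 0.659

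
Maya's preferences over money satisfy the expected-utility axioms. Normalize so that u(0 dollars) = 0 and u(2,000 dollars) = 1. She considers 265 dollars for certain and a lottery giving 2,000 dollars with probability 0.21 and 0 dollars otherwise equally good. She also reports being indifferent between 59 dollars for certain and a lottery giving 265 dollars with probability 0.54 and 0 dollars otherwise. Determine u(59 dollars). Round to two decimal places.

0.11

First, u(265 dollars) = 0.21·u(2,000 dollars) + 0.79·u(0 dollars) = 0.21.
Chaining: u(59 dollars) = 0.54·0.21 + 0.46·0.00 = 0.1134.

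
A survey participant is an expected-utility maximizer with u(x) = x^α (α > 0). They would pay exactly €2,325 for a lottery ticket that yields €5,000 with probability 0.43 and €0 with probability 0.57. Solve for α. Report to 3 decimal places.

EU(lottery) = 0.43·5000^α + 0.57·0 = 0.43·5000^α.
Setting u(2325) equal to that: 2325^α = 0.43·5000^α ⇒ (2325/5000)^α = 0.43.
α = ln(0.43) / ln(2325/5000) = -0.843970/-0.765718 ≈ 1.102.

α ≈ 1.102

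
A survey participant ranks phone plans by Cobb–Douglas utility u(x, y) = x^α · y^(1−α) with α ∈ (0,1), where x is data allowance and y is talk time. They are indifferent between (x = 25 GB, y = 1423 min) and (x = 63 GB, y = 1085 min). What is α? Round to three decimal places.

Indifference: 25^α · 1423^(1−α) = 63^α · 1085^(1−α).
Taking logs: α·ln 25 + (1−α)·ln 1423 = α·ln 63 + (1−α)·ln 1085, i.e. α·-0.924259 = (1−α)·-0.271187.
Thus α·(-1.195446) = -0.271187, so α = -0.271187/-1.195446 ≈ 0.227.

α ≈ 0.227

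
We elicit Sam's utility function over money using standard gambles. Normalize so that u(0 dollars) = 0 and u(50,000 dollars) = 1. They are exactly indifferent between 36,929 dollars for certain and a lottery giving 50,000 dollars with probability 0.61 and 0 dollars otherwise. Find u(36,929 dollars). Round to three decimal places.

u(36,929 dollars) equals the lottery's expected utility: 0.61·1 + 0.39·0 = 0.61.

0.610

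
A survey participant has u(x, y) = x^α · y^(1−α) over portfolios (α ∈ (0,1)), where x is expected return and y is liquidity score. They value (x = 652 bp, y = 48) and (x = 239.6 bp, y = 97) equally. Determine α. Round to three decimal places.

α ≈ 0.413

Set the two utilities equal: 652^α·48^(1−α) = 239.6^α·97^(1−α).
Rearrange to (652/239.6)^α = (97/48)^(1−α) and take logs: α·1.001074 = (1−α)·0.703510.
So α/(1−α) = (0.703510)/(1.001074) = 0.702755, and α = 0.702755/1.702755 ≈ 0.413.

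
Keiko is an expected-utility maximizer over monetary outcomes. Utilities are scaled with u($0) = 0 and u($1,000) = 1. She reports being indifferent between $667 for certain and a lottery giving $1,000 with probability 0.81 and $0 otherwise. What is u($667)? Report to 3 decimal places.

u($667) equals the lottery's expected utility: 0.81·1 + 0.19·0 = 0.81.

0.810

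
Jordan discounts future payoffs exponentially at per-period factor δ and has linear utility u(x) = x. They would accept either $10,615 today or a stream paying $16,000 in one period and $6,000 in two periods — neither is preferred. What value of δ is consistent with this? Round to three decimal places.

δ ≈ 0.550

Equating present values: 10615 = 16000δ + 6000δ².
That is, 6000δ² + 16000δ − 10615 = 0, a quadratic in δ.
The positive root is δ = [−16000 + √(16000² + 4·6000·10615)] / (2·6000) = (−16000 + 22600.000)/12000 ≈ 0.550.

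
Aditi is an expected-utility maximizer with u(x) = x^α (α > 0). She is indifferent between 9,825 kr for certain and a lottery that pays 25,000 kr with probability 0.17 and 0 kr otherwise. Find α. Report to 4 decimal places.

Since u(0) = 0, the lottery's EU is 0.17·25000^α.
Indifference: 9825^α = 0.17·25000^α, so (9825/25000)^α = 0.17.
Taking logs: α·ln(9825/25000) = ln(0.17), so α = -1.7719568 / -0.9339457 ≈ 1.8973.

α ≈ 1.8973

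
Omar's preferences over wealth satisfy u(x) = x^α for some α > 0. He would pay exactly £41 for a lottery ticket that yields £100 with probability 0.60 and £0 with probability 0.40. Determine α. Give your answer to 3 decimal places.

α ≈ 0.573

EU(lottery) = 0.60·100^α + 0.40·0 = 0.60·100^α.
Equating: 41^α = 0.60·100^α, i.e. 0.4100^α = 0.60.
Taking logs: α·ln(41/100) = ln(0.60), so α = -0.510826 / -0.891598 ≈ 0.573.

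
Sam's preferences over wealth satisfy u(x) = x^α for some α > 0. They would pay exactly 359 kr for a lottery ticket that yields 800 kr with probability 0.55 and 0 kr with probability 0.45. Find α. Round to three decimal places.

α ≈ 0.746

Since u(0) = 0, the lottery's EU is 0.55·800^α.
Equating: 359^α = 0.55·800^α, i.e. 0.4487^α = 0.55.
Take logs: α = ln 0.55 / ln(359/800) ≈ 0.74609.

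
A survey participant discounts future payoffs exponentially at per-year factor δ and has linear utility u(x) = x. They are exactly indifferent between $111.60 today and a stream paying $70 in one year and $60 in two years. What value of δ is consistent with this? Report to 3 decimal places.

δ ≈ 0.900

Equating present values: 111.60 = 70δ + 60δ².
That is, 60δ² + 70δ − 111.60 = 0, a quadratic in δ.
The positive root is δ = [−70 + √(70² + 4·60·111.60)] / (2·60) = (−70 + 178.000)/120 ≈ 0.900.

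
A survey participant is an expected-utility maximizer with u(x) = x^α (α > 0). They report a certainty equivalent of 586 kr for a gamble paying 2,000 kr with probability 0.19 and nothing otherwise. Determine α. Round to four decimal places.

α ≈ 1.3528

The lottery's expected utility is 0.19·u(2000) + 0.81·u(0) = 0.19·2000^α (since u(0) = 0 for α > 0).
Equating: 586^α = 0.19·2000^α, i.e. 0.2930^α = 0.19.
α = ln(0.19) / ln(586/2000) = -1.6607312/-1.2275827 ≈ 1.3528.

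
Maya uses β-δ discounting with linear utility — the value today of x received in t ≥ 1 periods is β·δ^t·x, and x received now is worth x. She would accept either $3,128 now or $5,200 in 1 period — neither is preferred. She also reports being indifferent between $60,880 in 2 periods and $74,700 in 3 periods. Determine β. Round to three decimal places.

Both payoffs in the second observation are in the future, so β drops out: δ^2·60880 = δ^3·74700 ⇒ δ = 60880/74700 = 0.81499.
Now use the now-vs-future pair: 3128 = β·δ·5200 gives β = 3128/(0.81499·5200) ≈ 0.738.

β ≈ 0.738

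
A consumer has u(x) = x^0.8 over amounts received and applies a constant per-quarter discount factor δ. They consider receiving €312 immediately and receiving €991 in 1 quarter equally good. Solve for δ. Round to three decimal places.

Equating discounted utilities: u(312) = δ·u(991) ⇒ δ = u(312)/u(991).
Since u(x) = x^0.8, δ = (312/991)^0.8 = 0.31483^0.8 = 0.39670.

δ ≈ 0.397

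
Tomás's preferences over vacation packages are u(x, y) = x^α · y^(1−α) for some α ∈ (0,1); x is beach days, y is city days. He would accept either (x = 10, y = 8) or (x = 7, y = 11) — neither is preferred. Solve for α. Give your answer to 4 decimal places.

Set the two utilities equal: 10^α·8^(1−α) = 7^α·11^(1−α).
Rearrange to (10/7)^α = (11/8)^(1−α) and take logs: α·0.3566749 = (1−α)·0.3184537.
So α/(1−α) = (0.3184537)/(0.3566749) = 0.8928402, and α = 0.8928402/1.8928402 ≈ 0.4717.

α ≈ 0.4717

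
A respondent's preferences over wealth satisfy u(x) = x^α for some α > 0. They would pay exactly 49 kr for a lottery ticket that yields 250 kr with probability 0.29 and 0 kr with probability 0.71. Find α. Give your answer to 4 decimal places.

α ≈ 0.7596

EU(lottery) = 0.29·250^α + 0.71·0 = 0.29·250^α.
Equating: 49^α = 0.29·250^α, i.e. 0.1960^α = 0.29.
Take logs: α = ln 0.29 / ln(49/250) ≈ 0.759600.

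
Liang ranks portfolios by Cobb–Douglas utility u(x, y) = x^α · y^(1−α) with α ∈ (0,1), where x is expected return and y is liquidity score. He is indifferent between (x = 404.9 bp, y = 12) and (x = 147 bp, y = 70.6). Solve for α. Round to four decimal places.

α ≈ 0.6362

Set the two utilities equal: 404.9^α·12^(1−α) = 147^α·70.6^(1−α).
Rearrange to (404.9/147)^α = (70.6/12)^(1−α) and take logs: α·1.0132075 = (1−α)·1.7721235.
With A = 1.0132075 and B = 1.7721235: α·A = (1−α)·B, so α = B/(A+B) = 1.7721235/2.7853310 ≈ 0.6362.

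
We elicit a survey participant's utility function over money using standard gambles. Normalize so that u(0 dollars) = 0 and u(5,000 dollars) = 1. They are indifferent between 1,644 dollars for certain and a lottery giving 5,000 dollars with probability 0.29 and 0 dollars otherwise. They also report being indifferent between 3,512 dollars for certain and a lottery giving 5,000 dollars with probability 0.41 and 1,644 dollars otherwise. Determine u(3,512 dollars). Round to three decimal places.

From the first indifference, u(1,644 dollars) = 0.29·u(5,000 dollars) + 0.71·u(0 dollars) = 0.29·1 + 0.71·0 = 0.29.
The second indifference gives u(3,512 dollars) = 0.41·u(5,000 dollars) + 0.59·u(1,644 dollars) = 0.41·1.00 + 0.59·0.29 = 0.5811.

0.581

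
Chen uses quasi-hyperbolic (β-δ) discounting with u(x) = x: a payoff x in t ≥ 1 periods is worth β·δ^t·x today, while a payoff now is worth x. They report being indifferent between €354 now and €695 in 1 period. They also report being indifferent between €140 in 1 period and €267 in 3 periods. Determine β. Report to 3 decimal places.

Both payoffs in the second observation are in the future, so β drops out: δ^1·140 = δ^3·267 ⇒ δ^2 = 140/267 = 0.52434, so δ = 0.72412.
Substituting δ into 354 = β·δ·695: β = 354/(503.261) ≈ 0.703.

β ≈ 0.703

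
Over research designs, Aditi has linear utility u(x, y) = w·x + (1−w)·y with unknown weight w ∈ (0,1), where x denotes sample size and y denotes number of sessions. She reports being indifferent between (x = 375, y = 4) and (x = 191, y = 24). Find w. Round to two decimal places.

Equating utilities: w·375 + (1−w)·4 = w·191 + (1−w)·24.
w·(375−191) = (1−w)·(24−4), i.e. w·184 = (1−w)·20.
So w/(1−w) = 20/184 = 0.1087, giving w = 20/(184+20) = 0.10.

w = 0.10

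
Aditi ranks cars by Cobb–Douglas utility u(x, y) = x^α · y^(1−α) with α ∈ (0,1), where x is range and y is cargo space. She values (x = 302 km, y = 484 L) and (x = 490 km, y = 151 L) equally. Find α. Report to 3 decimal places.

Set the two utilities equal: 302^α·484^(1−α) = 490^α·151^(1−α).
(302/490)^α = (151/484)^(1−α); take logs: α·ln(302/490) = (1−α)·ln(151/484), i.e. α·-0.483978 = (1−α)·-1.164805.
With A = -0.483978 and B = -1.164805: α·A = (1−α)·B, so α = B/(A+B) = -1.164805/-1.648783 ≈ 0.706.

α ≈ 0.706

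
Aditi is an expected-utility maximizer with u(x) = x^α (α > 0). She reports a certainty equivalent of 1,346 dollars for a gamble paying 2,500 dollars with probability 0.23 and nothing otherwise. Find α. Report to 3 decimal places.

α ≈ 2.374

EU(lottery) = 0.23·2500^α + 0.77·0 = 0.23·2500^α.
Indifference: 1346^α = 0.23·2500^α, so (1346/2500)^α = 0.23.
Take logs: α = ln 0.23 / ln(1346/2500) ≈ 2.37369.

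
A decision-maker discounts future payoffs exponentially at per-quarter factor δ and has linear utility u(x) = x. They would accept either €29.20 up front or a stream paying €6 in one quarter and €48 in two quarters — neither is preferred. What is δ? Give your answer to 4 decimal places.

Present value of the stream is 6·δ + 48·δ². Indifference gives 6δ + 48δ² = 29.20.
Rearranged: 48δ² + 6δ − 29.20 = 0.
By the quadratic formula (taking the positive root), δ = (−6 + √5642.40) / 96 ≈ 0.7200.

δ ≈ 0.7200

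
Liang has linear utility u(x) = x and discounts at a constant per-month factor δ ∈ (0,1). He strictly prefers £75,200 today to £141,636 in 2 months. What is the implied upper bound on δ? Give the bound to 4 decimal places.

Under u(x) = x this choice says 75200 > δ^2·141636.
Hence δ^2 < 75200/141636 = 0.53094, and x ↦ x^(1/2) is increasing on (0,∞).
δ < 0.53094^(1/2) = 0.7287.

δ < 0.7287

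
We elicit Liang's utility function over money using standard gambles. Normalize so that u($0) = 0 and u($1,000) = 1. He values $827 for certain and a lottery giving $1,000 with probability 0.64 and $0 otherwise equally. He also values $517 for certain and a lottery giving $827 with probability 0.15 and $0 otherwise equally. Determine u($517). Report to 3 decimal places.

The first gamble pins u($827): it must equal 0.64·1 + 0.36·0 = 0.64.
The second indifference gives u($517) = 0.15·u($827) + 0.85·u($0) = 0.15·0.64 + 0.85·0.00 = 0.0960.

0.096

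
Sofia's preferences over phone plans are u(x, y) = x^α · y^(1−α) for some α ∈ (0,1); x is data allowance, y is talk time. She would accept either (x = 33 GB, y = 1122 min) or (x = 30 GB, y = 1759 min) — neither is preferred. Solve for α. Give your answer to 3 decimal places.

α ≈ 0.825

Indifference: 33^α · 1122^(1−α) = 30^α · 1759^(1−α).
(33/30)^α = (1759/1122)^(1−α); take logs: α·ln(33/30) = (1−α)·ln(1759/1122), i.e. α·0.095310 = (1−α)·0.449633.
Thus α·(0.544943) = 0.449633, so α = 0.449633/0.544943 ≈ 0.825.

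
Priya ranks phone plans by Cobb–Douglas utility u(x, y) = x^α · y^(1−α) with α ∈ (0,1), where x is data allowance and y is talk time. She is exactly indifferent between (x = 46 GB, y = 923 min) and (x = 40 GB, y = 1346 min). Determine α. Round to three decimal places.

α ≈ 0.730

Indifference: 46^α · 923^(1−α) = 40^α · 1346^(1−α).
Taking logs: α·ln 46 + (1−α)·ln 923 = α·ln 40 + (1−α)·ln 1346, i.e. α·0.139762 = (1−α)·0.377263.
So α/(1−α) = (0.377263)/(0.139762) = 2.699325, and α = 2.699325/3.699325 ≈ 0.730.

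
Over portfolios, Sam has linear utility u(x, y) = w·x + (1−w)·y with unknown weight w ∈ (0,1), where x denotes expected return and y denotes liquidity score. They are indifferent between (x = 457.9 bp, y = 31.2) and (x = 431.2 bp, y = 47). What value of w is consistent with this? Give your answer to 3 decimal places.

Indifference: w·457.9 + (1−w)·31.2 = w·431.2 + (1−w)·47.
w·(457.9−431.2) = (1−w)·(47−31.2), i.e. w·26.7 = (1−w)·15.8.
The marginal rate of substitution is 15.8/26.7, so w = 15.8/(26.7+15.8) = 0.372.

w = 0.372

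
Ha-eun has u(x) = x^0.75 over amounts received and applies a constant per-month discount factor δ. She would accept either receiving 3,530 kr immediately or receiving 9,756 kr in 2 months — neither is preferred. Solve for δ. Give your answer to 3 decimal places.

δ ≈ 0.683

Equating discounted utilities: u(3530) = δ^2·u(9756) ⇒ δ^2 = u(3530)/u(9756).
With u(x) = x^0.75: δ^2 = 3530^0.75/9756^0.75 = (3530/9756)^0.75 = 0.46653.
Hence δ = (0.46653)^(1/2) = 0.68303.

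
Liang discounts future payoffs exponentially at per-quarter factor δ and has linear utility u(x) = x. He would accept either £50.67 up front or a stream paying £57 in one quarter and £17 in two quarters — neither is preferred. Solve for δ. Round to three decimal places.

Equating present values: 50.67 = 57δ + 17δ².
So 17δ² + 57δ − 50.67 = 0.
The positive root is δ = [−57 + √(57² + 4·17·50.67)] / (2·17) = (−57 + 81.820)/34 ≈ 0.730.

δ ≈ 0.730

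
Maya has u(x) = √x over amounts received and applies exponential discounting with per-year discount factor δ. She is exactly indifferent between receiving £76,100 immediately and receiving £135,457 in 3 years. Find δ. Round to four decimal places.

δ ≈ 0.9084

The payoff in 3 years is discounted by δ^3, so u(76100) = δ^3·u(135457) and δ^3 = u(76100)/u(135457).
With u(x) = √x: δ^3 = √76100/√135457 = √(76100/135457) = 0.74953.
Taking the cube root: δ = 0.74953^(1/3) ≈ 0.9084.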